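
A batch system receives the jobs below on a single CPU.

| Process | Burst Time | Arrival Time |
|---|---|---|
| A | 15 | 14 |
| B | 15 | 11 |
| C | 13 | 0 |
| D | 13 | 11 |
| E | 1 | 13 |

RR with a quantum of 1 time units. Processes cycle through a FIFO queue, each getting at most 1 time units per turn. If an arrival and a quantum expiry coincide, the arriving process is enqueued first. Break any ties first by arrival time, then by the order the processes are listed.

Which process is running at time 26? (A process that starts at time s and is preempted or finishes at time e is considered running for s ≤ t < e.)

Schedule: | C 0-11 | B 11-12 | D 12-13 | C 13-14 | B 14-15 | E 15-16 | D 16-17 | A 17-18 | C 18-19 | B 19-20 | D 20-21 | A 21-22 | B 22-23 | D 23-24 | A 24-25 | B 25-26 | D 26-27 | A 27-28 | B 28-29 | D 29-30 | A 30-31 | B 31-32 | D 32-33 | A 33-34 | B 34-35 | D 35-36 | A 36-37 | B 37-38 | D 38-39 | A 39-40 | B 40-41 | D 41-42 | A 42-43 | B 43-44 | D 44-45 | A 45-46 | B 46-47 | D 47-48 | A 48-49 | B 49-50 | D 50-51 | A 51-52 | B 52-53 | A 53-54 | B 54-55 | A 55-57 |
Completion: A=57  B=55  C=19  D=51  E=16

D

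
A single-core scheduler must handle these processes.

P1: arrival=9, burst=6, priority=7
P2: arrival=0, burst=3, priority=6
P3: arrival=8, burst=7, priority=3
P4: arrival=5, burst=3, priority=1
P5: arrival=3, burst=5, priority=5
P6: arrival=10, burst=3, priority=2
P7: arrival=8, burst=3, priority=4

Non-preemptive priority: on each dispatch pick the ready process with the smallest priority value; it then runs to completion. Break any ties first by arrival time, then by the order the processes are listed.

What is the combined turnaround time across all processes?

68

Schedule: | P2 0-3 | P5 3-8 | P4 8-11 | P6 11-14 | P3 14-21 | P7 21-24 | P1 24-30 |
Completion: P1=30  P2=3  P3=21  P4=11  P5=8  P6=14  P7=24
Turnaround (C−A): P1=21  P2=3  P3=13  P4=6  P5=5  P6=4  P7=16
Turnaround = completion − arrival: P1=21, P2=3, P3=13, P4=6, P5=5, P6=4, P7=16
Total turnaround = 21 + 3 + 13 + 6 + 5 + 4 + 16 = 68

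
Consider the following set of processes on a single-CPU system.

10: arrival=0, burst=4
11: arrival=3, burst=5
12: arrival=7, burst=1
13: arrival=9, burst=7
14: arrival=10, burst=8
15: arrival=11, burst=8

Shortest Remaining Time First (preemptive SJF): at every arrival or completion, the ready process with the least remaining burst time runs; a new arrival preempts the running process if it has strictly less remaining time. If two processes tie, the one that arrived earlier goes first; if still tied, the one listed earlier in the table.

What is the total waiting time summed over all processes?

24

Schedule: | 10 0-4 | 11 4-7 | 12 7-8 | 11 8-10 | 13 10-17 | 14 17-25 | 15 25-33 |
Completion: 10=4  11=10  12=8  13=17  14=25  15=33
Waiting = turnaround − burst: 10=0, 11=2, 12=0, 13=1, 14=7, 15=14
Total waiting = 0 + 2 + 0 + 1 + 7 + 14 = 24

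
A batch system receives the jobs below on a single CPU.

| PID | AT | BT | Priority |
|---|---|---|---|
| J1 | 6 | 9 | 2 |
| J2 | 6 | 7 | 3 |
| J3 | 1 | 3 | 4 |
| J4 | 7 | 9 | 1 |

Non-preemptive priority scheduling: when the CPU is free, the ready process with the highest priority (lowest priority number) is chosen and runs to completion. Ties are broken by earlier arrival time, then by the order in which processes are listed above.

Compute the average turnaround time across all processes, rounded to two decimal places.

Schedule: | idle 0-1 | J3 1-4 | idle 4-6 | J1 6-15 | J4 15-24 | J2 24-31 |
Completion: J1=15  J2=31  J3=4  J4=24
Turnaround (C−A): J1=9  J2=25  J3=3  J4=17
Turnaround times: J1=9, J2=25, J3=3, J4=17
Average turnaround = (9+25+3+17) / 4 = 54/4 = 13.50

13.50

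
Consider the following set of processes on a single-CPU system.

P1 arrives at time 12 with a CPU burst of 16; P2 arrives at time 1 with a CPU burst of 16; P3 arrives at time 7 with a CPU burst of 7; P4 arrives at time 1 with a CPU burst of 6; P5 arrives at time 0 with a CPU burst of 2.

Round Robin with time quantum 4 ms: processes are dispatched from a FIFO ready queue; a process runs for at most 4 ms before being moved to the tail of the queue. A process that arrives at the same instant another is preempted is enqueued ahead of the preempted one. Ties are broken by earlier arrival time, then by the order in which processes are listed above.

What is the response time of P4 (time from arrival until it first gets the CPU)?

5

Timeline: | P5 0-2 | P2 2-6 | P4 6-10 | P2 10-14 | P3 14-18 | P4 18-20 | P1 20-24 | P2 24-28 | P3 28-31 | P1 31-35 | P2 35-39 | P1 39-47 |
Completion: P1=47  P2=39  P3=31  P4=20  P5=2
Turnaround (C−A): P1=35  P2=38  P3=24  P4=19  P5=2
Response(P4) = first start − arrival = 6 − 1 = 5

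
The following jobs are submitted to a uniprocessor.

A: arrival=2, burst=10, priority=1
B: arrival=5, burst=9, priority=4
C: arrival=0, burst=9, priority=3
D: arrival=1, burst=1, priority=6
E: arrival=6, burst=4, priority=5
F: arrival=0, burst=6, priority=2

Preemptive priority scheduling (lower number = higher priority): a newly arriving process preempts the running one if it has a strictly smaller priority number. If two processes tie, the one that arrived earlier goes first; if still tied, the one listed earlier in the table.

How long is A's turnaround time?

Schedule: | F 0-2 | A 2-12 | F 12-16 | C 16-25 | B 25-34 | E 34-38 | D 38-39 |
Completion: A=12  B=34  C=25  D=39  E=38  F=16
Turnaround (C−A): A=10  B=29  C=25  D=38  E=32  F=16
Turnaround(A) = completion − arrival = 12 − 2 = 10

10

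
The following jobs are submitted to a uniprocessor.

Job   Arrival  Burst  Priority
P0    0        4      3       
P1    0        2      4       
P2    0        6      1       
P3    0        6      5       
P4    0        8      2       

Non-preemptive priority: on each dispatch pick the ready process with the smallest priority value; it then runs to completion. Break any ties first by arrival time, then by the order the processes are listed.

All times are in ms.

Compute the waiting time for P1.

18

Schedule: | P2 0-6 | P4 6-14 | P0 14-18 | P1 18-20 | P3 20-26 |
Completion: P0=18  P1=20  P2=6  P3=26  P4=14
Waiting(P1) = turnaround − burst = 20 − 2 = 18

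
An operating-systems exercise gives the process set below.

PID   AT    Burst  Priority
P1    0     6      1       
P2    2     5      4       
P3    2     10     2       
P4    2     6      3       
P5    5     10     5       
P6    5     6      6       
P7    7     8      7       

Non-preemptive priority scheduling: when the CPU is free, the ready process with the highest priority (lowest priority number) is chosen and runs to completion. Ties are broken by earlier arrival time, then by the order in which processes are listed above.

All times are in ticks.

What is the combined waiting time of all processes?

128

Timeline: | P1 0-6 | P3 6-16 | P4 16-22 | P2 22-27 | P5 27-37 | P6 37-43 | P7 43-51 |
Completion: P1=6  P2=27  P3=16  P4=22  P5=37  P6=43  P7=51
Turnaround (C−A): P1=6  P2=25  P3=14  P4=20  P5=32  P6=38  P7=44
Waiting = turnaround − burst: P1=0, P2=20, P3=4, P4=14, P5=22, P6=32, P7=36
Total waiting = 0 + 20 + 4 + 14 + 22 + 32 + 36 = 128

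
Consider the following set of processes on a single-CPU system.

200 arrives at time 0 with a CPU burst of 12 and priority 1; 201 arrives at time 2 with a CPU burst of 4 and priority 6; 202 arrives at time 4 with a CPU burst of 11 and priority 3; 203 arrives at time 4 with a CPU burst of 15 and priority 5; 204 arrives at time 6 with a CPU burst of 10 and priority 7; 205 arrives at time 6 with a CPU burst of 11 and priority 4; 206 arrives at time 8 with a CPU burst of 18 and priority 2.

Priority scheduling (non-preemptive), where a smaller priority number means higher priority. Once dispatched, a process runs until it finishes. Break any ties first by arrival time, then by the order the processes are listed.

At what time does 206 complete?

30

Timeline: | 200 0-12 | 206 12-30 | 202 30-41 | 205 41-52 | 203 52-67 | 201 67-71 | 204 71-81 |
Completion: 200=12  201=71  202=41  203=67  204=81  205=52  206=30
Turnaround (C−A): 200=12  201=69  202=37  203=63  204=75  205=46  206=22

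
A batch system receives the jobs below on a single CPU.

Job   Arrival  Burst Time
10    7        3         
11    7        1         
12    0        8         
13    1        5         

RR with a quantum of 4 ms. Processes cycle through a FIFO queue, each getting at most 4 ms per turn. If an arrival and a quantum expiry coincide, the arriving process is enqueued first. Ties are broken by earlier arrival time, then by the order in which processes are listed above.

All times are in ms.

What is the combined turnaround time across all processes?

Timeline: | 12 0-4 | 13 4-8 | 12 8-12 | 10 12-15 | 11 15-16 | 13 16-17 |
Completion: 10=15  11=16  12=12  13=17
Turnaround (C−A): 10=8  11=9  12=12  13=16
Turnaround = completion − arrival: 10=8, 11=9, 12=12, 13=16
Total turnaround = 8 + 9 + 12 + 16 = 45

45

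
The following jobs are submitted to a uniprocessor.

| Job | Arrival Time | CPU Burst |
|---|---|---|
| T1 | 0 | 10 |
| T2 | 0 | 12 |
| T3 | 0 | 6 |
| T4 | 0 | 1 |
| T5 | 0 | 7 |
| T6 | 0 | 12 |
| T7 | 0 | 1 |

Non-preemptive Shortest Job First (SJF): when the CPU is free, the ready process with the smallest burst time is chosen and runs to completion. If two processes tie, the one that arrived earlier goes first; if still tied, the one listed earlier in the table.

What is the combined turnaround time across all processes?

Schedule: | T4 0-1 | T7 1-2 | T3 2-8 | T5 8-15 | T1 15-25 | T2 25-37 | T6 37-49 |
Completion: T1=25  T2=37  T3=8  T4=1  T5=15  T6=49  T7=2
Turnaround = completion − arrival: T1=25, T2=37, T3=8, T4=1, T5=15, T6=49, T7=2
Total turnaround = 25 + 37 + 8 + 1 + 15 + 49 + 2 = 137

137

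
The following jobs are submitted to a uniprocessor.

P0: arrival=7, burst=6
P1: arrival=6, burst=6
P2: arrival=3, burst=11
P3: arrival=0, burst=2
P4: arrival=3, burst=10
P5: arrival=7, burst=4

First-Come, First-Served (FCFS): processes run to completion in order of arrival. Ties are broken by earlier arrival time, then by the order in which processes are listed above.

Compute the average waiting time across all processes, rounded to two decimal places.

13.50

Schedule: | P3 0-2 | idle 2-3 | P2 3-14 | P4 14-24 | P1 24-30 | P0 30-36 | P5 36-40 |
Completion: P0=36  P1=30  P2=14  P3=2  P4=24  P5=40
Turnaround (C−A): P0=29  P1=24  P2=11  P3=2  P4=21  P5=33
Waiting times: P0=23, P1=18, P2=0, P3=0, P4=11, P5=29
Average waiting = (23+18+0+0+11+29) / 6 = 81/6 = 13.50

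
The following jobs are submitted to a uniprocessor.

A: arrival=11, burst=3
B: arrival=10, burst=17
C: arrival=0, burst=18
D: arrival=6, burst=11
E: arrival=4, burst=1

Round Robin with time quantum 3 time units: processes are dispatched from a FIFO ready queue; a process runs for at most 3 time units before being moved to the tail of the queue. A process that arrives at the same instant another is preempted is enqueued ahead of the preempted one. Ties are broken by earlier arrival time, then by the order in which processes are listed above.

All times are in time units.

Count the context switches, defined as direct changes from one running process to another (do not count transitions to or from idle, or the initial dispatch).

Timeline: | C 0-6 | E 6-7 | D 7-10 | C 10-13 | B 13-16 | D 16-19 | A 19-22 | C 22-25 | B 25-28 | D 28-31 | C 31-34 | B 34-37 | D 37-39 | C 39-42 | B 42-50 |
Completion: A=22  B=50  C=42  D=39  E=7
Turnaround (C−A): A=11  B=40  C=42  D=33  E=3

14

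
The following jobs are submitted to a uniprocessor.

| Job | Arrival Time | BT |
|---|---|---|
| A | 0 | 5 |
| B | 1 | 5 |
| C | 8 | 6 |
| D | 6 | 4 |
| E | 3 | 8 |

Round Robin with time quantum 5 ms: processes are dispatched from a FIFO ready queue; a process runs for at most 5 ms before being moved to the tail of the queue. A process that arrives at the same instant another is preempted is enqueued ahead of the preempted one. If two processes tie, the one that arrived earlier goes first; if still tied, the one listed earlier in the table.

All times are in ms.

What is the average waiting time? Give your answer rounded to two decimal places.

8.60

Schedule: | A 0-5 | B 5-10 | E 10-15 | D 15-19 | C 19-24 | E 24-27 | C 27-28 |
Completion: A=5  B=10  C=28  D=19  E=27
Turnaround (C−A): A=5  B=9  C=20  D=13  E=24
Waiting times: A=0, B=4, C=14, D=9, E=16
Average waiting = (0+4+14+9+16) / 5 = 43/5 = 8.60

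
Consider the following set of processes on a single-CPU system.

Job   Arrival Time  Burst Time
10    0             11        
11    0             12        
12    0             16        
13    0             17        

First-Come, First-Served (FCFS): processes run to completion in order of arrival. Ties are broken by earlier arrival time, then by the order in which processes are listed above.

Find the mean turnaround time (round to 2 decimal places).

32.25

Schedule: | 10 0-11 | 11 11-23 | 12 23-39 | 13 39-56 |
Completion: 10=11  11=23  12=39  13=56
Turnaround times: 10=11, 11=23, 12=39, 13=56
Average turnaround = (11+23+39+56) / 4 = 129/4 = 32.25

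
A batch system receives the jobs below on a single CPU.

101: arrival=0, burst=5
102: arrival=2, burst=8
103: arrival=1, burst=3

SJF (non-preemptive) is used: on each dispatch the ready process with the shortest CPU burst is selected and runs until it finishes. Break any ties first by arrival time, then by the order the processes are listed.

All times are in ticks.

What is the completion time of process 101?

Schedule: | 101 0-5 | 103 5-8 | 102 8-16 |
Completion: 101=5  102=16  103=8
Turnaround (C−A): 101=5  102=14  103=7

5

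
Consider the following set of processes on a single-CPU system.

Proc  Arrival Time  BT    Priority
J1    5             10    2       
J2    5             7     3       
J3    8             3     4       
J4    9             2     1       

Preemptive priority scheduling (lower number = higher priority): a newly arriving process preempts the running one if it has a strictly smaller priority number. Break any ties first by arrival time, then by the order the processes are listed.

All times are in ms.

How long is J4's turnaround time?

2

Schedule: | idle 0-5 | J1 5-9 | J4 9-11 | J1 11-17 | J2 17-24 | J3 24-27 |
Completion: J1=17  J2=24  J3=27  J4=11
Turnaround(J4) = completion − arrival = 11 − 9 = 2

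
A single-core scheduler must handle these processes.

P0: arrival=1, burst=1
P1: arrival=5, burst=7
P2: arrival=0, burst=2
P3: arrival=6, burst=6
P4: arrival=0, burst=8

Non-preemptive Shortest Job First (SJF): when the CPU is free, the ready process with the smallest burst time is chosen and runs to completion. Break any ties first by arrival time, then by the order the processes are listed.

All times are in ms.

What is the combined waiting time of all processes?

21

Gantt: | P2 0-2 | P0 2-3 | P4 3-11 | P3 11-17 | P1 17-24 |
Completion: P0=3  P1=24  P2=2  P3=17  P4=11
Waiting = turnaround − burst: P0=1, P1=12, P2=0, P3=5, P4=3
Total waiting = 1 + 12 + 0 + 5 + 3 = 21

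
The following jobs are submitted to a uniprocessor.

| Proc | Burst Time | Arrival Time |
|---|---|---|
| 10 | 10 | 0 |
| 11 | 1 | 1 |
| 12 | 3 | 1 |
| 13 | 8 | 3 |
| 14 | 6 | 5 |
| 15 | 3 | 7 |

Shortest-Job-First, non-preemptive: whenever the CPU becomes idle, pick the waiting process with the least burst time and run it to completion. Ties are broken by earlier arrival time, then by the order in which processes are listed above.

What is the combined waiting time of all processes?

Gantt: | 10 0-10 | 11 10-11 | 12 11-14 | 15 14-17 | 14 17-23 | 13 23-31 |
Completion: 10=10  11=11  12=14  13=31  14=23  15=17
Turnaround (C−A): 10=10  11=10  12=13  13=28  14=18  15=10
Waiting = turnaround − burst: 10=0, 11=9, 12=10, 13=20, 14=12, 15=7
Total waiting = 0 + 9 + 10 + 20 + 12 + 7 = 58

58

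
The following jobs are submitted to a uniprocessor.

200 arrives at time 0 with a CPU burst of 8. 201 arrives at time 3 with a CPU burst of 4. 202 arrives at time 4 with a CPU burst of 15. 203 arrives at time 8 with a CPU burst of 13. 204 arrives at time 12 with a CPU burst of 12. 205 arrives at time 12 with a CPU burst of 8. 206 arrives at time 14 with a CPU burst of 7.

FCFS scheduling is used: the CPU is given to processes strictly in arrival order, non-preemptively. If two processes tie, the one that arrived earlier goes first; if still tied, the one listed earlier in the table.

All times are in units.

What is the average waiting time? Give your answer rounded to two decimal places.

20.86

Gantt: | 200 0-8 | 201 8-12 | 202 12-27 | 203 27-40 | 204 40-52 | 205 52-60 | 206 60-67 |
Completion: 200=8  201=12  202=27  203=40  204=52  205=60  206=67
Waiting times: 200=0, 201=5, 202=8, 203=19, 204=28, 205=40, 206=46
Average waiting = (0+5+8+19+28+40+46) / 7 = 146/7 = 20.86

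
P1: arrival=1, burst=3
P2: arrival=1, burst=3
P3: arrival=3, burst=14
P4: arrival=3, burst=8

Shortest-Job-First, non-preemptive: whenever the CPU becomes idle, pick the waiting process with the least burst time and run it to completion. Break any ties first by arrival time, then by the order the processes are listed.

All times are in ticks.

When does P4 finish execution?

Gantt: | idle 0-1 | P1 1-4 | P2 4-7 | P4 7-15 | P3 15-29 |
Completion: P1=4  P2=7  P3=29  P4=15
Turnaround (C−A): P1=3  P2=6  P3=26  P4=12

15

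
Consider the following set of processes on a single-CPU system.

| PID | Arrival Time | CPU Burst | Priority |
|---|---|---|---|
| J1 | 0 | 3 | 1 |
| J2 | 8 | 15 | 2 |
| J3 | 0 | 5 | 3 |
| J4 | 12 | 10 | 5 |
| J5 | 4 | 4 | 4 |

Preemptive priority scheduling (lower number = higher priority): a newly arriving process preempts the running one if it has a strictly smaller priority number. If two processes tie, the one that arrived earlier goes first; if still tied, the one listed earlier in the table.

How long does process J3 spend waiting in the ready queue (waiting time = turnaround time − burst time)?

Gantt: | J1 0-3 | J3 3-8 | J2 8-23 | J5 23-27 | J4 27-37 |
Completion: J1=3  J2=23  J3=8  J4=37  J5=27
Turnaround (C−A): J1=3  J2=15  J3=8  J4=25  J5=23
Waiting(J3) = turnaround − burst = 8 − 5 = 3

3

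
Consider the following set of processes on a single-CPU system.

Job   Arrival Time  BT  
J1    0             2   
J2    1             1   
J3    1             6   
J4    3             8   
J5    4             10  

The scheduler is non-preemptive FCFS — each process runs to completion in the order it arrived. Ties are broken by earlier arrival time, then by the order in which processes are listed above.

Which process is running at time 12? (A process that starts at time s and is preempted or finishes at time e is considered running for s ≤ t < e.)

Timeline: | J1 0-2 | J2 2-3 | J3 3-9 | J4 9-17 | J5 17-27 |
Completion: J1=2  J2=3  J3=9  J4=17  J5=27

J4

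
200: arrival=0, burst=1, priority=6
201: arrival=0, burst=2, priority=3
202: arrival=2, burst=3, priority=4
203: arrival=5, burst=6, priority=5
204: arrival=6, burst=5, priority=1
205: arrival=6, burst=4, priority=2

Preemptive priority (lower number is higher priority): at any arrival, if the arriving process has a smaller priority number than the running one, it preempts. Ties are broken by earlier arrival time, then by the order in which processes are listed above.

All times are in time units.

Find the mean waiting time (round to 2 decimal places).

Timeline: | 201 0-2 | 202 2-5 | 203 5-6 | 204 6-11 | 205 11-15 | 203 15-20 | 200 20-21 |
Completion: 200=21  201=2  202=5  203=20  204=11  205=15
Turnaround (C−A): 200=21  201=2  202=3  203=15  204=5  205=9
Waiting times: 200=20, 201=0, 202=0, 203=9, 204=0, 205=5
Average waiting = (20+0+0+9+0+5) / 6 = 34/6 = 5.67

5.67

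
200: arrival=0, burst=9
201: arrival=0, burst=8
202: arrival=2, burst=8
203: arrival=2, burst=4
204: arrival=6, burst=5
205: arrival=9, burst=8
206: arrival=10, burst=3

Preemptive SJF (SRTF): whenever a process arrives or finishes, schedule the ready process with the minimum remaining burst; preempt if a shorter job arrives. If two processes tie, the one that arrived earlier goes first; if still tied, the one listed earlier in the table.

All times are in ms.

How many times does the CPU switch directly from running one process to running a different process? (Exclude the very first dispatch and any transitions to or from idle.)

7

Timeline: | 201 0-2 | 203 2-6 | 204 6-11 | 206 11-14 | 201 14-20 | 202 20-28 | 205 28-36 | 200 36-45 |
Completion: 200=45  201=20  202=28  203=6  204=11  205=36  206=14
Turnaround (C−A): 200=45  201=20  202=26  203=4  204=5  205=27  206=4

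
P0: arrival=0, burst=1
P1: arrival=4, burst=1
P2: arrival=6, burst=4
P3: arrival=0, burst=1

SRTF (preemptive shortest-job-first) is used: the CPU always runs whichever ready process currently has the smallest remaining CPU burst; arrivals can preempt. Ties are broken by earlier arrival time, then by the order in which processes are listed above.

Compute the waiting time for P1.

Schedule: | P0 0-1 | P3 1-2 | idle 2-4 | P1 4-5 | idle 5-6 | P2 6-10 |
Completion: P0=1  P1=5  P2=10  P3=2
Waiting(P1) = turnaround − burst = 1 − 1 = 0

0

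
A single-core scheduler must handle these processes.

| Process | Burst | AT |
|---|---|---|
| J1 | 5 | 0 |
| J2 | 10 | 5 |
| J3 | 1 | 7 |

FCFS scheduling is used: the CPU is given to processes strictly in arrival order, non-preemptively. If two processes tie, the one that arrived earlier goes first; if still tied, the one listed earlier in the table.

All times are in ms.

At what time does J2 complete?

15

Timeline: | J1 0-5 | J2 5-15 | J3 15-16 |
Completion: J1=5  J2=15  J3=16
Turnaround (C−A): J1=5  J2=10  J3=9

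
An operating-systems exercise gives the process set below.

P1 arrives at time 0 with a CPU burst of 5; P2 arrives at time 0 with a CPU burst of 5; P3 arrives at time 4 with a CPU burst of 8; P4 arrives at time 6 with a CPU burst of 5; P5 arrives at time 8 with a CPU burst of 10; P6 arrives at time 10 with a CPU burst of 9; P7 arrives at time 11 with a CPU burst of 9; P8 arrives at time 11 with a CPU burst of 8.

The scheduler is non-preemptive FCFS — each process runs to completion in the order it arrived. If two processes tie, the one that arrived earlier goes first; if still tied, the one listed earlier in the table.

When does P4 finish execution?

23

Timeline: | P1 0-5 | P2 5-10 | P3 10-18 | P4 18-23 | P5 23-33 | P6 33-42 | P7 42-51 | P8 51-59 |
Completion: P1=5  P2=10  P3=18  P4=23  P5=33  P6=42  P7=51  P8=59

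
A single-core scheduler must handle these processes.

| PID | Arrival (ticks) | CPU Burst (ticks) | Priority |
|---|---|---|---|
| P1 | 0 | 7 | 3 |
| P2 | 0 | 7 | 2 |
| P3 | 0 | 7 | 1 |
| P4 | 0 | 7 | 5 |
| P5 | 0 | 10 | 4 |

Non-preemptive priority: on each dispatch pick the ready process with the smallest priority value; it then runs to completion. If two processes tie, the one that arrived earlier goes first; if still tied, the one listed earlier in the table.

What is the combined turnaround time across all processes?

111

Schedule: | P3 0-7 | P2 7-14 | P1 14-21 | P5 21-31 | P4 31-38 |
Completion: P1=21  P2=14  P3=7  P4=38  P5=31
Turnaround (C−A): P1=21  P2=14  P3=7  P4=38  P5=31
Turnaround = completion − arrival: P1=21, P2=14, P3=7, P4=38, P5=31
Total turnaround = 21 + 14 + 7 + 38 + 31 = 111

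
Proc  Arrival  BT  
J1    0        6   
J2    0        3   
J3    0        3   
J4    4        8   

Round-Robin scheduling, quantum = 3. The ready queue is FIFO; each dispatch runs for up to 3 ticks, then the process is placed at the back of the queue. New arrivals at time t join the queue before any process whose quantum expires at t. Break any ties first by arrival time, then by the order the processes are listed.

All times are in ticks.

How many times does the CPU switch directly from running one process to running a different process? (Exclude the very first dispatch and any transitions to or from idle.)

4

Timeline: | J1 0-3 | J2 3-6 | J3 6-9 | J1 9-12 | J4 12-20 |
Completion: J1=12  J2=6  J3=9  J4=20
Turnaround (C−A): J1=12  J2=6  J3=9  J4=16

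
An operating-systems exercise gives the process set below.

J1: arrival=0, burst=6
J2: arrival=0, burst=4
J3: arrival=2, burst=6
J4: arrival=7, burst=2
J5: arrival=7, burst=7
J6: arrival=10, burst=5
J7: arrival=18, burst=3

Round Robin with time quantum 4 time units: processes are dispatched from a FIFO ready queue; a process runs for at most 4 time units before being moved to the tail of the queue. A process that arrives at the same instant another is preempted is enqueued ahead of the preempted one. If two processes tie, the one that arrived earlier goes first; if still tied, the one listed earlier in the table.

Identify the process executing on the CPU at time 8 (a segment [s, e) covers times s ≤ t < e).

Gantt: | J1 0-4 | J2 4-8 | J3 8-12 | J1 12-14 | J4 14-16 | J5 16-20 | J6 20-24 | J3 24-26 | J7 26-29 | J5 29-32 | J6 32-33 |
Completion: J1=14  J2=8  J3=26  J4=16  J5=32  J6=33  J7=29
Turnaround (C−A): J1=14  J2=8  J3=24  J4=9  J5=25  J6=23  J7=11

J3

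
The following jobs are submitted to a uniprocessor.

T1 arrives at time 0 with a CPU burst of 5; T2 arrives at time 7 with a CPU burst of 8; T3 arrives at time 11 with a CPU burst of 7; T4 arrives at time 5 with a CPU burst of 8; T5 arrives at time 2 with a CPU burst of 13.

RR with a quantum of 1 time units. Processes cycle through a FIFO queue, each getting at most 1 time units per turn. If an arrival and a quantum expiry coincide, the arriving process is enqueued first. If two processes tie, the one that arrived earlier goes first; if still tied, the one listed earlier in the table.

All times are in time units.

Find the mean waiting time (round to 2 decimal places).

18.80

Schedule: | T1 0-2 | T5 2-3 | T1 3-4 | T5 4-5 | T1 5-6 | T4 6-7 | T5 7-8 | T1 8-9 | T2 9-10 | T4 10-11 | T5 11-12 | T2 12-13 | T3 13-14 | T4 14-15 | T5 15-16 | T2 16-17 | T3 17-18 | T4 18-19 | T5 19-20 | T2 20-21 | T3 21-22 | T4 22-23 | T5 23-24 | T2 24-25 | T3 25-26 | T4 26-27 | T5 27-28 | T2 28-29 | T3 29-30 | T4 30-31 | T5 31-32 | T2 32-33 | T3 33-34 | T4 34-35 | T5 35-36 | T2 36-37 | T3 37-38 | T5 38-41 |
Completion: T1=9  T2=37  T3=38  T4=35  T5=41
Turnaround (C−A): T1=9  T2=30  T3=27  T4=30  T5=39
Waiting times: T1=4, T2=22, T3=20, T4=22, T5=26
Average waiting = (4+22+20+22+26) / 5 = 94/5 = 18.80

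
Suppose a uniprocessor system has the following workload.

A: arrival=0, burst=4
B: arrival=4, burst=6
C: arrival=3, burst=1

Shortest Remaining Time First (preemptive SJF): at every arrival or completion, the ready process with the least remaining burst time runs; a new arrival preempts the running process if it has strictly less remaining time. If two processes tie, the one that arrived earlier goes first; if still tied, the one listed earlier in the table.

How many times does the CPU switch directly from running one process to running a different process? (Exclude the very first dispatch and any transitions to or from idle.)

Schedule: | A 0-4 | C 4-5 | B 5-11 |
Completion: A=4  B=11  C=5
Turnaround (C−A): A=4  B=7  C=2

2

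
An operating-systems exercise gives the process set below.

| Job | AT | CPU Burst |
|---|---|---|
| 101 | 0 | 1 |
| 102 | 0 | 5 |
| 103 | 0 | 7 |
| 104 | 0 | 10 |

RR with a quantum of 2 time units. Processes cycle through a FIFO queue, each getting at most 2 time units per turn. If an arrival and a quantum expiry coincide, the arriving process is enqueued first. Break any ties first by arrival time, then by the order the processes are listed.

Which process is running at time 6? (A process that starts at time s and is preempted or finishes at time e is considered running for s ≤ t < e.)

104

Schedule: | 101 0-1 | 102 1-3 | 103 3-5 | 104 5-7 | 102 7-9 | 103 9-11 | 104 11-13 | 102 13-14 | 103 14-16 | 104 16-18 | 103 18-19 | 104 19-23 |
Completion: 101=1  102=14  103=19  104=23
Turnaround (C−A): 101=1  102=14  103=19  104=23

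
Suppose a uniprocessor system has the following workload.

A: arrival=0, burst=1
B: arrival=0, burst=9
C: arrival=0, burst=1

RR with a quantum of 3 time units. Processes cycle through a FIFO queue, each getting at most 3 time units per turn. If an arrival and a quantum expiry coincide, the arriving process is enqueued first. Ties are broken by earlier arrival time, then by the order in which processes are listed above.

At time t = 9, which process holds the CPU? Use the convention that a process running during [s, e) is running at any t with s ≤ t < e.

Timeline: | A 0-1 | B 1-4 | C 4-5 | B 5-11 |
Completion: A=1  B=11  C=5
Turnaround (C−A): A=1  B=11  C=5

B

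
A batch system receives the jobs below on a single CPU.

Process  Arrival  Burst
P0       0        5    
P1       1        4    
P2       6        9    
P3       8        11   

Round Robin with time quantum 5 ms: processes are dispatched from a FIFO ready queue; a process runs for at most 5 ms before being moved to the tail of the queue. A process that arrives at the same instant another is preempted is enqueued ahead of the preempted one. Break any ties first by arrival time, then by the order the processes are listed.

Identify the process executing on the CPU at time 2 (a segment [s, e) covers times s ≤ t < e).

P0

Schedule: | P0 0-5 | P1 5-9 | P2 9-14 | P3 14-19 | P2 19-23 | P3 23-29 |
Completion: P0=5  P1=9  P2=23  P3=29
Turnaround (C−A): P0=5  P1=8  P2=17  P3=21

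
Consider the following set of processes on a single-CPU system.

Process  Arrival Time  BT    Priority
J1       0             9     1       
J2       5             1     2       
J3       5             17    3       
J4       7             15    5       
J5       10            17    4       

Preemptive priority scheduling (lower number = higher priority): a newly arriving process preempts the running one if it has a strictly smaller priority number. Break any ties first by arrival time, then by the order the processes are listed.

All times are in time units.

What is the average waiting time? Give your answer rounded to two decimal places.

Gantt: | J1 0-9 | J2 9-10 | J3 10-27 | J5 27-44 | J4 44-59 |
Completion: J1=9  J2=10  J3=27  J4=59  J5=44
Turnaround (C−A): J1=9  J2=5  J3=22  J4=52  J5=34
Waiting times: J1=0, J2=4, J3=5, J4=37, J5=17
Average waiting = (0+4+5+37+17) / 5 = 63/5 = 12.60

12.60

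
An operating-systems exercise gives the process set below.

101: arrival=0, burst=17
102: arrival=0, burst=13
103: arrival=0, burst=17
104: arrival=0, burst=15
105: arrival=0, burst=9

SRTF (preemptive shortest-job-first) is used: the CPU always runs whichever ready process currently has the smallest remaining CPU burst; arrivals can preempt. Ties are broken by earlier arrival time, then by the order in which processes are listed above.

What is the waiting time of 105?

Timeline: | 105 0-9 | 102 9-22 | 104 22-37 | 101 37-54 | 103 54-71 |
Completion: 101=54  102=22  103=71  104=37  105=9
Turnaround (C−A): 101=54  102=22  103=71  104=37  105=9
Waiting(105) = turnaround − burst = 9 − 9 = 0

0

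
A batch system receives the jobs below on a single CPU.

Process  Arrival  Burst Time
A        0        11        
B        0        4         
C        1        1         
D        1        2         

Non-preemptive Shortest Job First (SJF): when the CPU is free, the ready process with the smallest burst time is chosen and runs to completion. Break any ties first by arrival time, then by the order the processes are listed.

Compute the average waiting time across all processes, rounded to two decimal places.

Timeline: | B 0-4 | C 4-5 | D 5-7 | A 7-18 |
Completion: A=18  B=4  C=5  D=7
Turnaround (C−A): A=18  B=4  C=4  D=6
Waiting times: A=7, B=0, C=3, D=4
Average waiting = (7+0+3+4) / 4 = 14/4 = 3.50

3.50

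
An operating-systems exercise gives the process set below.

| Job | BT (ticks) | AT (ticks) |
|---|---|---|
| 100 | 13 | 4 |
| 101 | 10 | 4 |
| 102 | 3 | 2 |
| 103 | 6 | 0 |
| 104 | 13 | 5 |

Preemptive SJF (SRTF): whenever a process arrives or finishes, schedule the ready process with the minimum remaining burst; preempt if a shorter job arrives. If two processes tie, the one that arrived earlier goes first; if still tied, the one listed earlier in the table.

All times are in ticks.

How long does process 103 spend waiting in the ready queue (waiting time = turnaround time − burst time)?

3

Schedule: | 103 0-2 | 102 2-5 | 103 5-9 | 101 9-19 | 100 19-32 | 104 32-45 |
Completion: 100=32  101=19  102=5  103=9  104=45
Turnaround (C−A): 100=28  101=15  102=3  103=9  104=40
Waiting(103) = turnaround − burst = 9 − 6 = 3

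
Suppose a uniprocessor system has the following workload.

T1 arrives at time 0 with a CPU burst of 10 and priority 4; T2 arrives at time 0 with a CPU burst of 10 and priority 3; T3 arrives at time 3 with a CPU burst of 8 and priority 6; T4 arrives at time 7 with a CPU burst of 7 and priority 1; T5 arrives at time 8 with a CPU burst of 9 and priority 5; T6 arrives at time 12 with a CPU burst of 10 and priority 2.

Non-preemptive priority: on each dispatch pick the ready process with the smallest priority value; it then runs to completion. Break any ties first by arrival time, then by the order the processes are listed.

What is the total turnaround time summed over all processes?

161

Schedule: | T2 0-10 | T4 10-17 | T6 17-27 | T1 27-37 | T5 37-46 | T3 46-54 |
Completion: T1=37  T2=10  T3=54  T4=17  T5=46  T6=27
Turnaround (C−A): T1=37  T2=10  T3=51  T4=10  T5=38  T6=15
Turnaround = completion − arrival: T1=37, T2=10, T3=51, T4=10, T5=38, T6=15
Total turnaround = 37 + 10 + 51 + 10 + 38 + 15 = 161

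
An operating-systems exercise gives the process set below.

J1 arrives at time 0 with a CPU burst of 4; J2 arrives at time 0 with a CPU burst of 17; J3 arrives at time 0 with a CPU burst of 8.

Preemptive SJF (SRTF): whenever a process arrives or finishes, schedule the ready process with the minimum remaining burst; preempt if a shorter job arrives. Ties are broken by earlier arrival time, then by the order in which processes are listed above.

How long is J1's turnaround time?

4

Timeline: | J1 0-4 | J3 4-12 | J2 12-29 |
Completion: J1=4  J2=29  J3=12
Turnaround(J1) = completion − arrival = 4 − 0 = 4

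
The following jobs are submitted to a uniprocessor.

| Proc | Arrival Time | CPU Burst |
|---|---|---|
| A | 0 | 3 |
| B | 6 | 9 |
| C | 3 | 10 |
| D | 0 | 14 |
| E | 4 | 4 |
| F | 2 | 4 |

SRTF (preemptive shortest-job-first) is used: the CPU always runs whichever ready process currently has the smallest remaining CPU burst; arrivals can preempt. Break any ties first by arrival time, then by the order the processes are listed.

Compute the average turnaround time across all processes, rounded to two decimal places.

Schedule: | A 0-3 | F 3-7 | E 7-11 | B 11-20 | C 20-30 | D 30-44 |
Completion: A=3  B=20  C=30  D=44  E=11  F=7
Turnaround times: A=3, B=14, C=27, D=44, E=7, F=5
Average turnaround = (3+14+27+44+7+5) / 6 = 100/6 = 16.67

16.67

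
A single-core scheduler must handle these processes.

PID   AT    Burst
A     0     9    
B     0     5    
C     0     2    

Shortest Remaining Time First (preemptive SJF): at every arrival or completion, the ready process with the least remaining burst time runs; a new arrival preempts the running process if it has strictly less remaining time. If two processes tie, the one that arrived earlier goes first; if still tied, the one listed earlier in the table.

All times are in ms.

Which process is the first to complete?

C

Schedule: | C 0-2 | B 2-7 | A 7-16 |
Completion: A=16  B=7  C=2
Turnaround (C−A): A=16  B=7  C=2
Finish order: C → B → A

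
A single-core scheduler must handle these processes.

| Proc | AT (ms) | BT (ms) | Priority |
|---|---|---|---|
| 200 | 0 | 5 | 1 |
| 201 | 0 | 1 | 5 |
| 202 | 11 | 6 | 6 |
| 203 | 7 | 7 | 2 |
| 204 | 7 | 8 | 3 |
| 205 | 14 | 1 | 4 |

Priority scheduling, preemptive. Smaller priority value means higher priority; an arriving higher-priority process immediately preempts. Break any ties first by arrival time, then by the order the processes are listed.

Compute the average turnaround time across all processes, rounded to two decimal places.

Schedule: | 200 0-5 | 201 5-6 | idle 6-7 | 203 7-14 | 204 14-22 | 205 22-23 | 202 23-29 |
Completion: 200=5  201=6  202=29  203=14  204=22  205=23
Turnaround (C−A): 200=5  201=6  202=18  203=7  204=15  205=9
Turnaround times: 200=5, 201=6, 202=18, 203=7, 204=15, 205=9
Average turnaround = (5+6+18+7+15+9) / 6 = 60/6 = 10.00

10.00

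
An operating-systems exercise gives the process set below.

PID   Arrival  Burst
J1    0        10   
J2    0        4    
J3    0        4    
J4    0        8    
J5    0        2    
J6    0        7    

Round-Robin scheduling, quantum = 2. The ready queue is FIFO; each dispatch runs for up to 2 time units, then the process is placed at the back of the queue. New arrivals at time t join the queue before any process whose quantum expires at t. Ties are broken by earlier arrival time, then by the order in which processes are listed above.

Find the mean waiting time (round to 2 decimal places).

18.17

Schedule: | J1 0-2 | J2 2-4 | J3 4-6 | J4 6-8 | J5 8-10 | J6 10-12 | J1 12-14 | J2 14-16 | J3 16-18 | J4 18-20 | J6 20-22 | J1 22-24 | J4 24-26 | J6 26-28 | J1 28-30 | J4 30-32 | J6 32-33 | J1 33-35 |
Completion: J1=35  J2=16  J3=18  J4=32  J5=10  J6=33
Turnaround (C−A): J1=35  J2=16  J3=18  J4=32  J5=10  J6=33
Waiting times: J1=25, J2=12, J3=14, J4=24, J5=8, J6=26
Average waiting = (25+12+14+24+8+26) / 6 = 109/6 = 18.17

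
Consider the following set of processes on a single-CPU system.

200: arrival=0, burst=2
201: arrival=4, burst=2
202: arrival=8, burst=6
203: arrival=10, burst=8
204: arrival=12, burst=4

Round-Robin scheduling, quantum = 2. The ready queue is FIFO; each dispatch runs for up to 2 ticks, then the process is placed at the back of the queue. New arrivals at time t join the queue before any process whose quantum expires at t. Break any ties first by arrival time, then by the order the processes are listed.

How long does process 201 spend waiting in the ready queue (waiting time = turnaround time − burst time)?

Schedule: | 200 0-2 | idle 2-4 | 201 4-6 | idle 6-8 | 202 8-10 | 203 10-12 | 202 12-14 | 204 14-16 | 203 16-18 | 202 18-20 | 204 20-22 | 203 22-26 |
Completion: 200=2  201=6  202=20  203=26  204=22
Waiting(201) = turnaround − burst = 2 − 2 = 0

0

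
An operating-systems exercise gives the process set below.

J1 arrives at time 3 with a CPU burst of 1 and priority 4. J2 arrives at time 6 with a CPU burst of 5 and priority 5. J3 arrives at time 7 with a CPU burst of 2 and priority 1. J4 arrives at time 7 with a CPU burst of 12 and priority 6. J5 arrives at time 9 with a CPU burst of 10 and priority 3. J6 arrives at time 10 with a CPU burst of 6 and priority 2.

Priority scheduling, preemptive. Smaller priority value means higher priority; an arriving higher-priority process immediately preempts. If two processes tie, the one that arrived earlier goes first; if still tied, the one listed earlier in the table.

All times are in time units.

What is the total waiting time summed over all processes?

46

Gantt: | idle 0-3 | J1 3-4 | idle 4-6 | J2 6-7 | J3 7-9 | J5 9-10 | J6 10-16 | J5 16-25 | J2 25-29 | J4 29-41 |
Completion: J1=4  J2=29  J3=9  J4=41  J5=25  J6=16
Turnaround (C−A): J1=1  J2=23  J3=2  J4=34  J5=16  J6=6
Waiting = turnaround − burst: J1=0, J2=18, J3=0, J4=22, J5=6, J6=0
Total waiting = 0 + 18 + 0 + 22 + 6 + 0 = 46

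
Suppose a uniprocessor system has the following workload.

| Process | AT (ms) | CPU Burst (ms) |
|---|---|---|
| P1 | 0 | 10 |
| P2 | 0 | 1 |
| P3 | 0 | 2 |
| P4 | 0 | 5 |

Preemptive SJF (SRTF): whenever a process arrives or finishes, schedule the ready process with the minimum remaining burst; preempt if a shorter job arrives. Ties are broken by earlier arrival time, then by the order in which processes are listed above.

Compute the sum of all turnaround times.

30

Schedule: | P2 0-1 | P3 1-3 | P4 3-8 | P1 8-18 |
Completion: P1=18  P2=1  P3=3  P4=8
Turnaround (C−A): P1=18  P2=1  P3=3  P4=8
Turnaround = completion − arrival: P1=18, P2=1, P3=3, P4=8
Total turnaround = 18 + 1 + 3 + 8 = 30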